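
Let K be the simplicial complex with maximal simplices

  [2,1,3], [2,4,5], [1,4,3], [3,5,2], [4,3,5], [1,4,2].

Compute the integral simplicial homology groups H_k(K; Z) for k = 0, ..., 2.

Fix the vertex order 1 < 2 < 3 < 4 < 5 and write every simplex with vertices in increasing order. Then dim K = 2 and the simplices of K are:

  0-simplices (5): [1], [2], [3], [4], [5]
  1-simplices (9): [1,2], [1,3], [1,4], [2,3], [2,4], [2,5], [3,4], [3,5], [4,5]
  2-simplices (6): [1,2,3], [1,2,4], [1,3,4], [2,3,5], [2,4,5], [3,4,5]

Hence C_0 ≅ Z^5, C_1 ≅ Z^9, C_2 ≅ Z^6.

∂_1: C_1 → C_0 maps an edge to its endpoints' difference, ∂[p,q] = q − p. For instance
  ∂[1,4] = [4] − [1].
The 5×9 boundary matrix has rank 4 and Smith normal form diag(1,1,1,1).

The boundary map ∂_2: C_2 → C_1 sends each 2-simplex [p,q,r] to [q,r] − [p,r] + [p,q]. For instance
  ∂[1,2,3] = [2,3] − [1,3] + [1,2],
  ∂[3,4,5] = [4,5] − [3,5] + [3,4].
The 9×6 boundary matrix has rank 5 and Smith normal form diag(1,1,1,1,1).

Now H_k = ker ∂_k / im ∂_{k+1}, so:

  H_0: rank C_0 − rank ∂_1 = 5 − 4 = 1, and the invariant factors of ∂_1 are all 1, so H_0 = Z.
  H_1: rank ker ∂_1 − rank ∂_2 = (9 − 4) − 5 = 0, and the invariant factors of ∂_2 are all 1, so H_1 = 0.
  H_2: rank ker ∂_2 − rank ∂_3 = (6 − 5) − 0 = 1, and there is no ∂_3, so H_2 = Z.

H_0 = Z,  H_1 = 0,  H_2 = Z.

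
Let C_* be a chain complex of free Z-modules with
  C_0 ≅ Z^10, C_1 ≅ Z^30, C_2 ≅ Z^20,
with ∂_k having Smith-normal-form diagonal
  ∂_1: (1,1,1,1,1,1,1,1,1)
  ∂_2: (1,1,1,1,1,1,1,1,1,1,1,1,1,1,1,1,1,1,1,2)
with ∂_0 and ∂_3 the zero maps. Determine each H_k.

H_0: b_0 = 10 − 0 − 9 = 1; torsion from ∂_1 factors > 1: none. So H_0 = Z.
H_1: b_1 = 30 − 9 − 20 = 1; torsion from ∂_2 factors > 1: [2]. So H_1 = Z ⊕ Z/2Z.
H_2: b_2 = 20 − 20 − 0 = 0; torsion from ∂_3 factors > 1: none. So H_2 = 0.

H_0 = Z,  H_1 = Z ⊕ Z/2Z,  H_2 = 0.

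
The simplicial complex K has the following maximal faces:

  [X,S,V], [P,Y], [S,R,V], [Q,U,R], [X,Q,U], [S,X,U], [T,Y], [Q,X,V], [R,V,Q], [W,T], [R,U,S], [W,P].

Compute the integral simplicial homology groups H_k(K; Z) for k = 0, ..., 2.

We work with the vertex ordering P < Q < R < S < T < U < V < W < X < Y. The simplices of K, each written with vertices in increasing order, are:

  0-simplices (10): P, Q, R, S, T, U, V, W, X, Y
  1-simplices (16): PW, PY, QR, QU, QV, QX, RS, RU, RV, SU, SV, SX, TW, TY, UX, VX
  2-simplices (8): QRU, QRV, QUX, QVX, RSU, RSV, SUX, SVX

so the chain groups are C_0 ≅ Z^10, C_1 ≅ Z^16, C_2 ≅ Z^8.

The boundary map ∂_1: C_1 → C_0 sends each edge [p,q] (with p < q) to q − p.
The resulting 10×16 matrix has rank 8, and its Smith normal form has invariant factors (1,1,1,1,1,1,1,1).

Boundary ∂_2: C_2 → C_1 maps a triangle to the signed sum of its edges. For instance
  ∂RSV = SV − RV + RS,
  ∂SVX = VX − SX + SV.
The 16×8 boundary matrix has rank 7 and Smith normal form diag(1,1,1,1,1,1,1).

Now H_k = ker ∂_k / im ∂_{k+1}, so:

  H_0: rank C_0 − rank ∂_1 = 10 − 8 = 2, and the invariant factors of ∂_1 are all 1, so H_0 = Z^2.
  H_1: rank ker ∂_1 − rank ∂_2 = (16 − 8) − 7 = 1, and the invariant factors of ∂_2 are all 1, so H_1 = Z.
  H_2: rank ker ∂_2 − rank ∂_3 = (8 − 7) − 0 = 1, and there is no ∂_3, so H_2 = Z.

(K is a triangulation of the disjoint union of the circle S^1 and the 2-sphere S^2.)

H_0 = Z^2,  H_1 = Z,  H_2 = Z.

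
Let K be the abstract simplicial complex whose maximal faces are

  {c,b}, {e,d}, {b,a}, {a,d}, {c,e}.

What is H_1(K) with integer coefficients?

H_1 = Z.

Take the total order a < b < c < d < e on the vertex set. Then K (dimension 1) consists of the simplices:

  0-simplices (5): a, b, c, d, e
  1-simplices (5): ab, ad, bc, ce, de

Hence C_0 ≅ Z^5, C_1 ≅ Z^5.

The boundary map ∂_1: C_1 → C_0 sends each edge [p,q] (with p < q) to q − p. For instance
  ∂ad = d − a.
As a 5×5 matrix over Z this has rank 4, with invariant factors (1,1,1,1).

Reading off H_k = ker ∂_k / im ∂_{k+1}:

  H_1: rank ker ∂_1 − rank ∂_2 = (5 − 4) − 0 = 1, and there is no ∂_2, so H_1 ≅ Z.

(K is a triangulation of the circle S^1.)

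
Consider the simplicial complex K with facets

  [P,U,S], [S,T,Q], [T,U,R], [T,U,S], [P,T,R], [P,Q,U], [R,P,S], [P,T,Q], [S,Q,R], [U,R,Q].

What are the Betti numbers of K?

b_0 = 1, b_1 = 0, b_2 = 0.

Order the vertices as P < Q < R < S < T < U. Listing each simplex with vertices in this order, K has dimension 2 with simplices:

  0-simplices (6): P, Q, R, S, T, U
  1-simplices (15): PQ, PR, PS, PT, PU, QR, QS, QT, QU, RS, RT, RU, ST, SU, TU
  2-simplices (10): PQT, PQU, PRS, PRT, PSU, QRS, QRU, QST, RTU, STU

Hence C_0 ≅ Z^6, C_1 ≅ Z^15, C_2 ≅ Z^10.

∂_1: C_1 → C_0 is given by ∂[p,q] = [q] − [p]. For instance
  ∂RU = U − R.
The resulting 6×15 matrix has rank 5, and its Smith normal form has invariant factors (1,1,1,1,1).

Boundary ∂_2: C_2 → C_1 sends each 2-simplex [p,q,r] to [q,r] − [p,r] + [p,q]. For instance
  ∂RTU = TU − RU + RT,
  ∂PSU = SU − PU + PS.
The 15×10 boundary matrix has rank 10 and Smith normal form diag(1,1,1,1,1,1,1,1,1,2).

Computing H_k = (kernel of ∂_k) / (image of ∂_{k+1}):

  H_0: rank C_0 − rank ∂_1 = 6 − 5 = 1, and the invariant factors of ∂_1 are all 1, so H_0 ≅ Z.
  H_1: rank ker ∂_1 − rank ∂_2 = (15 − 5) − 10 = 0, and ∂_2 has invariant factor 2 > 1, so H_1 ≅ Z/2Z.
  H_2: rank ker ∂_2 − rank ∂_3 = (10 − 10) − 0 = 0, and there is no ∂_3, so H_2 ≅ 0.

As a check, the Euler characteristic is 6 − 15 + 10 = 1, which agrees with 1 − 0 + 0 = 1.
(K is a triangulation of the real projective plane RP^2.)

Hence the Betti numbers are b_0 = 1, b_1 = 0, b_2 = 0.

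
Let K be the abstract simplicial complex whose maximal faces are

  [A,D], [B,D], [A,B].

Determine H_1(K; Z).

Take the total order A < B < D on the vertex set. Then K (dimension 1) consists of the simplices:

  0-simplices (3): A, B, D
  1-simplices (3): AB, AD, BD

Hence C_0 ≅ Z^3, C_1 ≅ Z^3.

The boundary map ∂_1: C_1 → C_0 maps an edge to its endpoints' difference, ∂[p,q] = q − p.
The resulting 3×3 matrix has rank 2, and its Smith normal form has invariant factors (1,1).

Computing H_k = (kernel of ∂_k) / (image of ∂_{k+1}):

  H_1: rank ker ∂_1 − rank ∂_2 = (3 − 2) − 0 = 1, and there is no ∂_2, so H_1 ≅ Z.

H_1 ≅ Z.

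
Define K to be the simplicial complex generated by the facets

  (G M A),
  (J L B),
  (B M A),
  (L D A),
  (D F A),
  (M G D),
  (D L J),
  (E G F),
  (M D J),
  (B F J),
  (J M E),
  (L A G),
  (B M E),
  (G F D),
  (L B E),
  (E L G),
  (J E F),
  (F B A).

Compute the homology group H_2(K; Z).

Fix the vertex order A < B < D < E < F < G < J < L < M and write every simplex with vertices in increasing order. Then dim K = 2 and the simplices of K are:

  0-simplices (9): A, B, D, E, F, G, J, L, M
  1-simplices (27): AB, AD, AF, AG, AL, AM, BE, BF, BJ, BL, BM, DF, DG, DJ, DL, DM, EF, EG, EJ, EL, EM, FG, FJ, GL, GM, JL, JM
  2-simplices (18): ABF, ABM, ADF, ADL, AGL, AGM, BEL, BEM, BFJ, BJL, DFG, DGM, DJL, DJM, EFG, EFJ, EGL, EJM

giving chain groups C_0 ≅ Z^9, C_1 ≅ Z^27, C_2 ≅ Z^18.

The boundary map ∂_1: C_1 → C_0 maps an edge to its endpoints' difference, ∂[p,q] = q − p. For instance
  ∂AB = B − A.
The resulting 9×27 matrix has rank 8, and its Smith normal form has invariant factors (1,1,1,1,1,1,1,1).

The boundary map ∂_2: C_2 → C_1 sends each 2-simplex [p,q,r] to [q,r] − [p,r] + [p,q]. For instance
  ∂DFG = FG − DG + DF,
  ∂EGL = GL − EL + EG.
As a 27×18 matrix over Z this has rank 18, with invariant factors (1,1,1,1,1,1,1,1,1,1,1,1,1,1,1,1,1,2).

Computing H_k = (kernel of ∂_k) / (image of ∂_{k+1}):

  H_2: rank ker ∂_2 − rank ∂_3 = (18 − 18) − 0 = 0, and there is no ∂_3, so H_2 ≅ 0.

H_2 ≅ 0.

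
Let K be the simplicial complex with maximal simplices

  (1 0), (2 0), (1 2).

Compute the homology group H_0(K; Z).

H_0 = Z.

Order the vertices as 0 < 1 < 2. Listing each simplex with vertices in this order, K has dimension 1 with simplices:

  0-simplices (3): [0], [1], [2]
  1-simplices (3): [0,1], [0,2], [1,2]

Hence C_0 ≅ Z^3, C_1 ≅ Z^3.

∂_1: C_1 → C_0 maps an edge to its endpoints' difference, ∂[p,q] = q − p. For instance
  ∂[0,1] = [1] − [0].
The resulting 3×3 matrix has rank 2, and its Smith normal form has invariant factors (1,1).

Reading off H_k = ker ∂_k / im ∂_{k+1}:

  H_0: rank C_0 − rank ∂_1 = 3 − 2 = 1, and the invariant factors of ∂_1 are all 1, so H_0 ≅ Z.

(K is a triangulation of the circle S^1.)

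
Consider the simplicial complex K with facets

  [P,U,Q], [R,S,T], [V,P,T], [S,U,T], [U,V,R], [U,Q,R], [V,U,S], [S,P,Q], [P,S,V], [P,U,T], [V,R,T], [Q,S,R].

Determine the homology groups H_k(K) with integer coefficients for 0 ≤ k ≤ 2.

H_0 ≅ Z,  H_1 ≅ Z/2,  H_2 = 0.

Take the total order P < Q < R < S < T < U < V on the vertex set. Then K (dimension 2) consists of the simplices:

  0-simplices (7): P, Q, R, S, T, U, V
  1-simplices (18): PQ, PS, PT, PU, PV, QR, QS, QU, RS, RT, RU, RV, ST, SU, SV, TU, TV, UV
  2-simplices (12): PQS, PQU, PSV, PTU, PTV, QRS, QRU, RST, RTV, RUV, STU, SUV

giving chain groups C_0 ≅ Z^7, C_1 ≅ Z^18, C_2 ≅ Z^12.

∂_1: C_1 → C_0 sends each edge [p,q] (with p < q) to q − p. For instance
  ∂TV = V − T.
The 7×18 boundary matrix has rank 6 and Smith normal form diag(1,1,1,1,1,1).

∂_2: C_2 → C_1 maps a triangle to the signed sum of its edges. For instance
  ∂PQU = QU − PU + PQ,
  ∂PTV = TV − PV + PT.
The 18×12 boundary matrix has rank 12 and Smith normal form diag(1,1,1,1,1,1,1,1,1,1,1,2).

Computing H_k = (kernel of ∂_k) / (image of ∂_{k+1}):

  H_0: rank C_0 − rank ∂_1 = 7 − 6 = 1, and the invariant factors of ∂_1 are all 1, so H_0 = Z.
  H_1: rank ker ∂_1 − rank ∂_2 = (18 − 6) − 12 = 0, and ∂_2 has invariant factor 2 > 1, so H_1 = Z/2.
  H_2: rank ker ∂_2 − rank ∂_3 = (12 − 12) − 0 = 0, and there is no ∂_3, so H_2 = 0.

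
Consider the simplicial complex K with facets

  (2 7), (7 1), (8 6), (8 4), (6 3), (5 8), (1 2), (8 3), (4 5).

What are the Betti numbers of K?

K has 8 vertices, 9 edges.
rank ∂_0 = 0, rank ∂_1 = 6 ⇒ b_0 = 8 − 0 − 6 = 2; all invariant factors of ∂_1 are 1 so no torsion. So H_0 ≅ Z^2.
rank ∂_1 = 6, rank ∂_2 = 0 ⇒ b_1 = 9 − 6 − 0 = 3. So H_1 ≅ Z^3.

b_0 = 2, b_1 = 3.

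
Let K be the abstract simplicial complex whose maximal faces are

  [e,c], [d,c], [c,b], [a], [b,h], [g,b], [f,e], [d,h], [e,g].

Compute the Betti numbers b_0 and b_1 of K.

b_0 = 2, b_1 = 2.

Order the vertices as a < b < c < d < e < f < g < h. Listing each simplex with vertices in this order, K has dimension 1 with simplices:

  0-simplices (8): a, b, c, d, e, f, g, h
  1-simplices (8): bc, bg, bh, cd, ce, dh, ef, eg

Hence C_0 ≅ Z^8, C_1 ≅ Z^8.

∂_1: C_1 → C_0 maps an edge to its endpoints' difference, ∂[p,q] = q − p.
This gives a 8×8 integer matrix of rank 6; reducing to Smith normal form yields diagonal entries (1,1,1,1,1,1).

Computing H_k = (kernel of ∂_k) / (image of ∂_{k+1}):

  H_0: rank C_0 − rank ∂_1 = 8 − 6 = 2, and the invariant factors of ∂_1 are all 1, so H_0 = Z^2.
  H_1: rank ker ∂_1 − rank ∂_2 = (8 − 6) − 0 = 2, and there is no ∂_2, so H_1 = Z^2.

As a check, the Euler characteristic is 8 − 8 = 0, which agrees with 2 − 2 = 0.

Hence the Betti numbers are b_0 = 2, b_1 = 2.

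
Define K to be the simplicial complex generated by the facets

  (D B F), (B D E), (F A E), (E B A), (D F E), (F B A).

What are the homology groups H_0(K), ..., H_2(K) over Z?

H_0 = Z,  H_1 = 0,  H_2 = Z.

Fix the vertex order A < B < D < E < F and write every simplex with vertices in increasing order. Then dim K = 2 and the simplices of K are:

  0-simplices (5): A, B, D, E, F
  1-simplices (9): AB, AE, AF, BD, BE, BF, DE, DF, EF
  2-simplices (6): ABE, ABF, AEF, BDE, BDF, DEF

giving chain groups C_0 ≅ Z^5, C_1 ≅ Z^9, C_2 ≅ Z^6.

∂_1: C_1 → C_0 is given by ∂[p,q] = [q] − [p]. For instance
  ∂DF = F − D.
This gives a 5×9 integer matrix of rank 4; reducing to Smith normal form yields diagonal entries (1,1,1,1).

The boundary map ∂_2: C_2 → C_1 sends each 2-simplex [p,q,r] to [q,r] − [p,r] + [p,q]. For instance
  ∂BDF = DF − BF + BD,
  ∂BDE = DE − BE + BD.
As a 9×6 matrix over Z this has rank 5, with invariant factors (1,1,1,1,1).

From H_k ≅ ker(∂_k) / im(∂_{k+1}) we obtain:

  H_0: rank C_0 − rank ∂_1 = 5 − 4 = 1, and the invariant factors of ∂_1 are all 1, so H_0 = Z.
  H_1: rank ker ∂_1 − rank ∂_2 = (9 − 4) − 5 = 0, and the invariant factors of ∂_2 are all 1, so H_1 = 0.
  H_2: rank ker ∂_2 − rank ∂_3 = (6 − 5) − 0 = 1, and there is no ∂_3, so H_2 = Z.

(K is a triangulation of the 2-sphere S^2.)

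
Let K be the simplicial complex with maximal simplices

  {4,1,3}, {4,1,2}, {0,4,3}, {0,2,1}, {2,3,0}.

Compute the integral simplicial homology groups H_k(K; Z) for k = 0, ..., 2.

K has 5 vertices, 10 edges, 5 triangles.
rank ∂_0 = 0, rank ∂_1 = 4 ⇒ b_0 = 5 − 0 − 4 = 1; all invariant factors of ∂_1 are 1 so no torsion. So H_0 = Z.
rank ∂_1 = 4, rank ∂_2 = 5 ⇒ b_1 = 10 − 4 − 5 = 1; all invariant factors of ∂_2 are 1 so no torsion. So H_1 = Z.
rank ∂_2 = 5, rank ∂_3 = 0 ⇒ b_2 = 5 − 5 − 0 = 0. So H_2 = 0.

H_0 = Z,  H_1 = Z,  H_2 = 0.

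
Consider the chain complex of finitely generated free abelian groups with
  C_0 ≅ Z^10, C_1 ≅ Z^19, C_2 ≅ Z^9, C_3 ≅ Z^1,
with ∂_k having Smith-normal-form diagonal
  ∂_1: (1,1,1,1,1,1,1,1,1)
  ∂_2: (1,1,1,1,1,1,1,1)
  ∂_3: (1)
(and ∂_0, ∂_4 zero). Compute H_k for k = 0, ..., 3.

H_0 ≅ Z,  H_1 ≅ Z^2,  H_2 = 0,  H_3 = 0.

H_0: b_0 = 10 − 0 − 9 = 1; torsion from ∂_1 factors > 1: none. So H_0 ≅ Z.
H_1: b_1 = 19 − 9 − 8 = 2; torsion from ∂_2 factors > 1: none. So H_1 ≅ Z^2.
H_2: b_2 = 9 − 8 − 1 = 0; torsion from ∂_3 factors > 1: none. So H_2 ≅ 0.
H_3: b_3 = 1 − 1 − 0 = 0; torsion from ∂_4 factors > 1: none. So H_3 ≅ 0.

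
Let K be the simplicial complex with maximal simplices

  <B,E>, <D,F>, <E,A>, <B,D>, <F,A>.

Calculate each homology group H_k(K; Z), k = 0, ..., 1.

H_0 ≅ Z,  H_1 ≅ Z.

Fix the vertex order A < B < D < E < F and write every simplex with vertices in increasing order. Then dim K = 1 and the simplices of K are:

  0-simplices (5): A, B, D, E, F
  1-simplices (5): AE, AF, BD, BE, DF

giving chain groups C_0 ≅ Z^5, C_1 ≅ Z^5.

The boundary map ∂_1: C_1 → C_0 sends each edge [p,q] (with p < q) to q − p. For instance
  ∂AE = E − A.
This gives a 5×5 integer matrix of rank 4; reducing to Smith normal form yields diagonal entries (1,1,1,1).

Computing H_k = (kernel of ∂_k) / (image of ∂_{k+1}):

  H_0: rank C_0 − rank ∂_1 = 5 − 4 = 1, and the invariant factors of ∂_1 are all 1, so H_0 ≅ Z.
  H_1: rank ker ∂_1 − rank ∂_2 = (5 − 4) − 0 = 1, and there is no ∂_2, so H_1 ≅ Z.

As a check, the Euler characteristic is 5 − 5 = 0, which agrees with 1 − 1 = 0.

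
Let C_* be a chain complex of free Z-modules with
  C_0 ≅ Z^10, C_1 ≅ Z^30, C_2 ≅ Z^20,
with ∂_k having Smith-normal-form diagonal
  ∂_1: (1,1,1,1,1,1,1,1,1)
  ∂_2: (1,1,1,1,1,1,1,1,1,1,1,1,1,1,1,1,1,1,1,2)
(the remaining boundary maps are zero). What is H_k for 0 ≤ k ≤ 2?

H_0: b_0 = 10 − 0 − 9 = 1; torsion from ∂_1 factors > 1: none. So H_0 = Z.
H_1: b_1 = 30 − 9 − 20 = 1; torsion from ∂_2 factors > 1: [2]. So H_1 = Z ⊕ Z/2Z.
H_2: b_2 = 20 − 20 − 0 = 0; torsion from ∂_3 factors > 1: none. So H_2 = 0.

H_0 = Z,  H_1 = Z ⊕ Z/2Z,  H_2 = 0.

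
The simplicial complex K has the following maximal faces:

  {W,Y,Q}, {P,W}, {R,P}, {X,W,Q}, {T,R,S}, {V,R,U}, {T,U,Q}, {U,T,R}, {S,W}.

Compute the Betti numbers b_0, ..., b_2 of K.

Fix the vertex order P < Q < R < S < T < U < V < W < X < Y and write every simplex with vertices in increasing order. Then dim K = 2 and the simplices of K are:

  0-simplices (10): P, Q, R, S, T, U, V, W, X, Y
  1-simplices (17): PR, PW, QT, QU, QW, QX, QY, RS, RT, RU, RV, ST, SW, TU, UV, WX, WY
  2-simplices (6): QTU, QWX, QWY, RST, RTU, RUV

Hence C_0 ≅ Z^10, C_1 ≅ Z^17, C_2 ≅ Z^6.

∂_1: C_1 → C_0 sends each edge [p,q] (with p < q) to q − p. For instance
  ∂UV = V − U.
As a 10×17 matrix over Z this has rank 9, with invariant factors (1,1,1,1,1,1,1,1,1).

The boundary map ∂_2: C_2 → C_1 sends each 2-simplex [p,q,r] to [q,r] − [p,r] + [p,q]. For instance
  ∂RUV = UV − RV + RU,
  ∂QWY = WY − QY + QW.
The 17×6 boundary matrix has rank 6 and Smith normal form diag(1,1,1,1,1,1).

Computing H_k = (kernel of ∂_k) / (image of ∂_{k+1}):

  H_0: rank C_0 − rank ∂_1 = 10 − 9 = 1, and the invariant factors of ∂_1 are all 1, so H_0 ≅ Z.
  H_1: rank ker ∂_1 − rank ∂_2 = (17 − 9) − 6 = 2, and the invariant factors of ∂_2 are all 1, so H_1 ≅ Z^2.
  H_2: rank ker ∂_2 − rank ∂_3 = (6 − 6) − 0 = 0, and there is no ∂_3, so H_2 ≅ 0.

Hence the Betti numbers are b_0 = 1, b_1 = 2, b_2 = 0.

b_0 = 1, b_1 = 2, b_2 = 0.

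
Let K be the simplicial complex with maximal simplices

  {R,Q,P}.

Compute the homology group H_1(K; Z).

H_1 = 0.

K has 3 vertices, 3 edges, 1 triangle.
rank ∂_1 = 2, rank ∂_2 = 1 ⇒ b_1 = 3 − 2 − 1 = 0; all invariant factors of ∂_2 are 1 so no torsion. So H_1 ≅ 0.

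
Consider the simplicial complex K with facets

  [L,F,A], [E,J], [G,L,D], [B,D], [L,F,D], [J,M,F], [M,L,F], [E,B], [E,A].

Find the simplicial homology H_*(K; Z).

Take the total order A < B < D < E < F < G < J < L < M on the vertex set. Then K (dimension 2) consists of the simplices:

  0-simplices (9): A, B, D, E, F, G, J, L, M
  1-simplices (15): AE, AF, AL, BD, BE, DF, DG, DL, EJ, FJ, FL, FM, GL, JM, LM
  2-simplices (5): AFL, DFL, DGL, FJM, FLM

giving chain groups C_0 ≅ Z^9, C_1 ≅ Z^15, C_2 ≅ Z^5.

∂_1: C_1 → C_0 is given by ∂[p,q] = [q] − [p]. For instance
  ∂BE = E − B.
This gives a 9×15 integer matrix of rank 8; reducing to Smith normal form yields diagonal entries (1,1,1,1,1,1,1,1).

The boundary map ∂_2: C_2 → C_1 sends each 2-simplex [p,q,r] to [q,r] − [p,r] + [p,q]. For instance
  ∂AFL = FL − AL + AF,
  ∂FLM = LM − FM + FL.
The resulting 15×5 matrix has rank 5, and its Smith normal form has invariant factors (1,1,1,1,1).

Now H_k = ker ∂_k / im ∂_{k+1}, so:

  H_0: rank C_0 − rank ∂_1 = 9 − 8 = 1, and the invariant factors of ∂_1 are all 1, so H_0 ≅ Z.
  H_1: rank ker ∂_1 − rank ∂_2 = (15 − 8) − 5 = 2, and the invariant factors of ∂_2 are all 1, so H_1 ≅ Z^2.
  H_2: rank ker ∂_2 − rank ∂_3 = (5 − 5) − 0 = 0, and there is no ∂_3, so H_2 ≅ 0.

As a check, the Euler characteristic is 9 − 15 + 5 = -1, which agrees with 1 − 2 + 0 = -1.

H_0 ≅ Z,  H_1 ≅ Z^2,  H_2 = 0.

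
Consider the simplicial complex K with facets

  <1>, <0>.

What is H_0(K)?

H_0 = Z^2.

Fix the vertex order 0 < 1 and write every simplex with vertices in increasing order. Then dim K = 0 and the simplices of K are:

  0-simplices (2): [0], [1]

giving chain groups C_0 ≅ Z^2.

Computing H_k = (kernel of ∂_k) / (image of ∂_{k+1}):

  H_0: rank C_0 − rank ∂_1 = 2 − 0 = 2, and there is no ∂_1, so H_0 = Z^2.

(K is a triangulation of a set of 2 points.)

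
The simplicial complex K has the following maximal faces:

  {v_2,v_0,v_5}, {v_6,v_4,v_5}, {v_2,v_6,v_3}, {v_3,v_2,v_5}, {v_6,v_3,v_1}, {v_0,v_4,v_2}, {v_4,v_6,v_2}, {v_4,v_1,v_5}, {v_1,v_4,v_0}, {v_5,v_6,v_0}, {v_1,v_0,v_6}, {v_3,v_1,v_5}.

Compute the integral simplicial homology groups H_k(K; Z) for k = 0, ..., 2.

Fix the vertex order v_0 < v_1 < v_2 < v_3 < v_4 < v_5 < v_6 and write every simplex with vertices in increasing order. Then dim K = 2 and the simplices of K are:

  0-simplices (7): [v_0], [v_1], [v_2], [v_3], [v_4], [v_5], [v_6]
  1-simplices (18): (18 of them)
  2-simplices (12): (12 of them)

giving chain groups C_0 ≅ Z^7, C_1 ≅ Z^18, C_2 ≅ Z^12.

Boundary ∂_1: C_1 → C_0 sends each edge [p,q] (with p < q) to q − p.
As a 7×18 matrix over Z this has rank 6, with invariant factors (1,1,1,1,1,1).

∂_2: C_2 → C_1 maps a triangle to the signed sum of its edges. For instance
  ∂[v_0,v_2,v_4] = [v_2,v_4] − [v_0,v_4] + [v_0,v_2],
  ∂[v_0,v_5,v_6] = [v_5,v_6] − [v_0,v_6] + [v_0,v_5].
The resulting 18×12 matrix has rank 12, and its Smith normal form has invariant factors (1,1,1,1,1,1,1,1,1,1,1,2).

From H_k ≅ ker(∂_k) / im(∂_{k+1}) we obtain:

  H_0: rank C_0 − rank ∂_1 = 7 − 6 = 1, and the invariant factors of ∂_1 are all 1, so H_0 = Z.
  H_1: rank ker ∂_1 − rank ∂_2 = (18 − 6) − 12 = 0, and ∂_2 has invariant factor 2 > 1, so H_1 = Z/2Z.
  H_2: rank ker ∂_2 − rank ∂_3 = (12 − 12) − 0 = 0, and there is no ∂_3, so H_2 = 0.

(K is a triangulation of the real projective plane RP^2.)

H_0 = Z,  H_1 = Z/2Z,  H_2 = 0.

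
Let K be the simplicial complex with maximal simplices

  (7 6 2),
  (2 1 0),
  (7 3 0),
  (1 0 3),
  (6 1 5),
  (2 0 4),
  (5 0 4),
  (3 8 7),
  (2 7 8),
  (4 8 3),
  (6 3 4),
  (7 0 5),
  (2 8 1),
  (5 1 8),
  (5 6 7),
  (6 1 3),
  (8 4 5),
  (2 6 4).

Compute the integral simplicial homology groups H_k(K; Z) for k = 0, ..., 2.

H_0 = Z,  H_1 = Z^2,  H_2 = Z.

Fix the vertex order 0 < 1 < 2 < 3 < 4 < 5 < 6 < 7 < 8 and write every simplex with vertices in increasing order. Then dim K = 2 and the simplices of K are:

  0-simplices (9): [0], [1], [2], [3], [4], [5], [6], [7], [8]
  1-simplices (27): (27 of them)
  2-simplices (18): [0,1,2], [0,1,3], [0,2,4], [0,3,7], [0,4,5], [0,5,7], [1,2,8], [1,3,6], [1,5,6], [1,5,8], [2,4,6], [2,6,7], [2,7,8], [3,4,6], [3,4,8], [3,7,8], [4,5,8], [5,6,7]

so the chain groups are C_0 ≅ Z^9, C_1 ≅ Z^27, C_2 ≅ Z^18.

Boundary ∂_1: C_1 → C_0 sends each edge [p,q] (with p < q) to q − p.
The resulting 9×27 matrix has rank 8, and its Smith normal form has invariant factors (1,1,1,1,1,1,1,1).

∂_2: C_2 → C_1 sends each 2-simplex [p,q,r] to [q,r] − [p,r] + [p,q]. For instance
  ∂[0,2,4] = [2,4] − [0,4] + [0,2],
  ∂[0,5,7] = [5,7] − [0,7] + [0,5].
As a 27×18 matrix over Z this has rank 17, with invariant factors (1,1,1,1,1,1,1,1,1,1,1,1,1,1,1,1,1).

Now H_k = ker ∂_k / im ∂_{k+1}, so:

  H_0: rank C_0 − rank ∂_1 = 9 − 8 = 1, and the invariant factors of ∂_1 are all 1, so H_0 ≅ Z.
  H_1: rank ker ∂_1 − rank ∂_2 = (27 − 8) − 17 = 2, and the invariant factors of ∂_2 are all 1, so H_1 ≅ Z^2.
  H_2: rank ker ∂_2 − rank ∂_3 = (18 − 17) − 0 = 1, and there is no ∂_3, so H_2 ≅ Z.

(K is a triangulation of the torus T^2.)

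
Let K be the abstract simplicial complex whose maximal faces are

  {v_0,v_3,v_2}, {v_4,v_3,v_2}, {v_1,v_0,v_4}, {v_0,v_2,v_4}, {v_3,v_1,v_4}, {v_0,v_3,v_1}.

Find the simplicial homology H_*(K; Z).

K has 5 vertices, 9 edges, 6 triangles.
rank ∂_0 = 0, rank ∂_1 = 4 ⇒ b_0 = 5 − 0 − 4 = 1; all invariant factors of ∂_1 are 1 so no torsion. So H_0 ≅ Z.
rank ∂_1 = 4, rank ∂_2 = 5 ⇒ b_1 = 9 − 4 − 5 = 0; all invariant factors of ∂_2 are 1 so no torsion. So H_1 ≅ 0.
rank ∂_2 = 5, rank ∂_3 = 0 ⇒ b_2 = 6 − 5 − 0 = 1. So H_2 ≅ Z.

H_0 ≅ Z,  H_1 = 0,  H_2 ≅ Z.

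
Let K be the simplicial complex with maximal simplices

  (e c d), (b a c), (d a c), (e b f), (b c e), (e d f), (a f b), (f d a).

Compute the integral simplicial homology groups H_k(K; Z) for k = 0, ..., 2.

Order the vertices as a < b < c < d < e < f. Listing each simplex with vertices in this order, K has dimension 2 with simplices:

  0-simplices (6): a, b, c, d, e, f
  1-simplices (12): ab, ac, ad, af, bc, be, bf, cd, ce, de, df, ef
  2-simplices (8): abc, abf, acd, adf, bce, bef, cde, def

giving chain groups C_0 ≅ Z^6, C_1 ≅ Z^12, C_2 ≅ Z^8.

The boundary map ∂_1: C_1 → C_0 maps an edge to its endpoints' difference, ∂[p,q] = q − p.
The 6×12 boundary matrix has rank 5 and Smith normal form diag(1,1,1,1,1).

Boundary ∂_2: C_2 → C_1 acts by ∂[p,q,r] = [q,r] − [p,r] + [p,q]. For instance
  ∂abc = bc − ac + ab,
  ∂adf = df − af + ad.
The resulting 12×8 matrix has rank 7, and its Smith normal form has invariant factors (1,1,1,1,1,1,1).

From H_k ≅ ker(∂_k) / im(∂_{k+1}) we obtain:

  H_0: rank C_0 − rank ∂_1 = 6 − 5 = 1, and the invariant factors of ∂_1 are all 1, so H_0 ≅ Z.
  H_1: rank ker ∂_1 − rank ∂_2 = (12 − 5) − 7 = 0, and the invariant factors of ∂_2 are all 1, so H_1 ≅ 0.
  H_2: rank ker ∂_2 − rank ∂_3 = (8 − 7) − 0 = 1, and there is no ∂_3, so H_2 ≅ Z.

H_0 ≅ Z,  H_1 = 0,  H_2 ≅ Z.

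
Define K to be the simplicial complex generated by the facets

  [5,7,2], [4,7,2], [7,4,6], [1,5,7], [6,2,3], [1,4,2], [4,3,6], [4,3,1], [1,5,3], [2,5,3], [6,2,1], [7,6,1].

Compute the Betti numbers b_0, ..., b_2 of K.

b_0 = 1, b_1 = 0, b_2 = 0.

Order the vertices as 1 < 2 < 3 < 4 < 5 < 6 < 7. Listing each simplex with vertices in this order, K has dimension 2 with simplices:

  0-simplices (7): [1], [2], [3], [4], [5], [6], [7]
  1-simplices (18): [1,2], [1,3], [1,4], [1,5], [1,6], [1,7], [2,3], [2,4], [2,5], [2,6], [2,7], [3,4], [3,5], [3,6], [4,6], [4,7], [5,7], [6,7]
  2-simplices (12): [1,2,4], [1,2,6], [1,3,4], [1,3,5], [1,5,7], [1,6,7], [2,3,5], [2,3,6], [2,4,7], [2,5,7], [3,4,6], [4,6,7]

Hence C_0 ≅ Z^7, C_1 ≅ Z^18, C_2 ≅ Z^12.

∂_1: C_1 → C_0 is given by ∂[p,q] = [q] − [p]. For instance
  ∂[1,7] = [7] − [1].
The 7×18 boundary matrix has rank 6 and Smith normal form diag(1,1,1,1,1,1).

Boundary ∂_2: C_2 → C_1 acts by ∂[p,q,r] = [q,r] − [p,r] + [p,q]. For instance
  ∂[2,3,5] = [3,5] − [2,5] + [2,3],
  ∂[2,5,7] = [5,7] − [2,7] + [2,5].
The resulting 18×12 matrix has rank 12, and its Smith normal form has invariant factors (1,1,1,1,1,1,1,1,1,1,1,2).

Now H_k = ker ∂_k / im ∂_{k+1}, so:

  H_0: rank C_0 − rank ∂_1 = 7 − 6 = 1, and the invariant factors of ∂_1 are all 1, so H_0 ≅ Z.
  H_1: rank ker ∂_1 − rank ∂_2 = (18 − 6) − 12 = 0, and ∂_2 has invariant factor 2 > 1, so H_1 ≅ Z/2.
  H_2: rank ker ∂_2 − rank ∂_3 = (12 − 12) − 0 = 0, and there is no ∂_3, so H_2 ≅ 0.

Hence the Betti numbers are b_0 = 1, b_1 = 0, b_2 = 0.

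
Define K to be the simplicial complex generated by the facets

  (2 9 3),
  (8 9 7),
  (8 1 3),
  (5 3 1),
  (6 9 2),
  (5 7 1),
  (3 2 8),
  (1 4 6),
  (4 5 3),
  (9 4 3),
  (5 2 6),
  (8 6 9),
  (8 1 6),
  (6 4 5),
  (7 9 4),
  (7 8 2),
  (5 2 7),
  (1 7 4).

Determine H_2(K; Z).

Order the vertices as 1 < 2 < 3 < 4 < 5 < 6 < 7 < 8 < 9. Listing each simplex with vertices in this order, K has dimension 2 with simplices:

  0-simplices (9): [1], [2], [3], [4], [5], [6], [7], [8], [9]
  1-simplices (27): (27 of them)
  2-simplices (18): [1,3,5], [1,3,8], [1,4,6], [1,4,7], [1,5,7], [1,6,8], [2,3,8], [2,3,9], [2,5,6], [2,5,7], [2,6,9], [2,7,8], [3,4,5], [3,4,9], [4,5,6], [4,7,9], [6,8,9], [7,8,9]

giving chain groups C_0 ≅ Z^9, C_1 ≅ Z^27, C_2 ≅ Z^18.

Boundary ∂_1: C_1 → C_0 maps an edge to its endpoints' difference, ∂[p,q] = q − p. For instance
  ∂[5,7] = [7] − [5].
This gives a 9×27 integer matrix of rank 8; reducing to Smith normal form yields diagonal entries (1,1,1,1,1,1,1,1).

The boundary map ∂_2: C_2 → C_1 sends each 2-simplex [p,q,r] to [q,r] − [p,r] + [p,q]. For instance
  ∂[2,5,7] = [5,7] − [2,7] + [2,5],
  ∂[1,5,7] = [5,7] − [1,7] + [1,5].
This gives a 27×18 integer matrix of rank 18; reducing to Smith normal form yields diagonal entries (1,1,1,1,1,1,1,1,1,1,1,1,1,1,1,1,1,2).

Reading off H_k = ker ∂_k / im ∂_{k+1}:

  H_2: rank ker ∂_2 − rank ∂_3 = (18 − 18) − 0 = 0, and there is no ∂_3, so H_2 = 0.

(K is a triangulation of the Klein bottle.)

H_2 ≅ 0.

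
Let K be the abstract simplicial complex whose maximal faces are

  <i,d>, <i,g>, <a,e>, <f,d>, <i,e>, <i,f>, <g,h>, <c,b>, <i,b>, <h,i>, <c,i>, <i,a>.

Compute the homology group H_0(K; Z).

H_0 = Z.

Fix the vertex order a < b < c < d < e < f < g < h < i and write every simplex with vertices in increasing order. Then dim K = 1 and the simplices of K are:

  0-simplices (9): a, b, c, d, e, f, g, h, i
  1-simplices (12): ae, ai, bc, bi, ci, df, di, ei, fi, gh, gi, hi

giving chain groups C_0 ≅ Z^9, C_1 ≅ Z^12.

∂_1: C_1 → C_0 maps an edge to its endpoints' difference, ∂[p,q] = q − p. For instance
  ∂bi = i − b.
The 9×12 boundary matrix has rank 8 and Smith normal form diag(1,1,1,1,1,1,1,1).

Now H_k = ker ∂_k / im ∂_{k+1}, so:

  H_0: rank C_0 − rank ∂_1 = 9 − 8 = 1, and the invariant factors of ∂_1 are all 1, so H_0 = Z.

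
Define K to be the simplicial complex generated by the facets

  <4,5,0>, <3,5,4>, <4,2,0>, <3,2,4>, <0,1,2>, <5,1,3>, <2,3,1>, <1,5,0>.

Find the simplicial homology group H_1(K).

We work with the vertex ordering 0 < 1 < 2 < 3 < 4 < 5. The simplices of K, each written with vertices in increasing order, are:

  0-simplices (6): [0], [1], [2], [3], [4], [5]
  1-simplices (12): [0,1], [0,2], [0,4], [0,5], [1,2], [1,3], [1,5], [2,3], [2,4], [3,4], [3,5], [4,5]
  2-simplices (8): [0,1,2], [0,1,5], [0,2,4], [0,4,5], [1,2,3], [1,3,5], [2,3,4], [3,4,5]

so the chain groups are C_0 ≅ Z^6, C_1 ≅ Z^12, C_2 ≅ Z^8.

Boundary ∂_1: C_1 → C_0 maps an edge to its endpoints' difference, ∂[p,q] = q − p. For instance
  ∂[0,1] = [1] − [0].
This gives a 6×12 integer matrix of rank 5; reducing to Smith normal form yields diagonal entries (1,1,1,1,1).

The boundary map ∂_2: C_2 → C_1 sends each 2-simplex [p,q,r] to [q,r] − [p,r] + [p,q]. For instance
  ∂[0,4,5] = [4,5] − [0,5] + [0,4],
  ∂[0,1,5] = [1,5] − [0,5] + [0,1].
This gives a 12×8 integer matrix of rank 7; reducing to Smith normal form yields diagonal entries (1,1,1,1,1,1,1).

Now H_k = ker ∂_k / im ∂_{k+1}, so:

  H_1: rank ker ∂_1 − rank ∂_2 = (12 − 5) − 7 = 0, and the invariant factors of ∂_2 are all 1, so H_1 ≅ 0.

H_1 ≅ 0.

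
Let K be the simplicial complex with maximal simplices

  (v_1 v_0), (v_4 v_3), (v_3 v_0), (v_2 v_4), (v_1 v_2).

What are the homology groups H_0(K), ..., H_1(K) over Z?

H_0 = Z,  H_1 = Z.

K has 5 vertices, 5 edges.
rank ∂_0 = 0, rank ∂_1 = 4 ⇒ b_0 = 5 − 0 − 4 = 1; all invariant factors of ∂_1 are 1 so no torsion. So H_0 ≅ Z.
rank ∂_1 = 4, rank ∂_2 = 0 ⇒ b_1 = 5 − 4 − 0 = 1. So H_1 ≅ Z.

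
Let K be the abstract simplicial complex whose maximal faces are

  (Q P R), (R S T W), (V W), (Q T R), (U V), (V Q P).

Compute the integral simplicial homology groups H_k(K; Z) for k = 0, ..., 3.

H_0 = Z,  H_1 = Z,  H_2 = 0,  H_3 = 0.

Fix the vertex order P < Q < R < S < T < U < V < W and write every simplex with vertices in increasing order. Then dim K = 3 and the simplices of K are:

  0-simplices (8): P, Q, R, S, T, U, V, W
  1-simplices (14): PQ, PR, PV, QR, QT, QV, RS, RT, RW, ST, SW, TW, UV, VW
  2-simplices (7): PQR, PQV, QRT, RST, RSW, RTW, STW
  3-simplices (1): RSTW

giving chain groups C_0 ≅ Z^8, C_1 ≅ Z^14, C_2 ≅ Z^7, C_3 ≅ Z^1.

The boundary map ∂_1: C_1 → C_0 is given by ∂[p,q] = [q] − [p]. For instance
  ∂PQ = Q − P.
This gives a 8×14 integer matrix of rank 7; reducing to Smith normal form yields diagonal entries (1,1,1,1,1,1,1).

Boundary ∂_2: C_2 → C_1 maps a triangle to the signed sum of its edges. For instance
  ∂RST = ST − RT + RS,
  ∂QRT = RT − QT + QR.
The 14×7 boundary matrix has rank 6 and Smith normal form diag(1,1,1,1,1,1).

The boundary map ∂_3: C_3 → C_2 sends each 3-simplex σ to the alternating sum Σ_i (−1)^i (σ with its i-th vertex removed). For instance
  ∂RSTW = STW − RTW + RSW − RST.
As a 7×1 matrix over Z this has rank 1, with invariant factors (1).

Reading off H_k = ker ∂_k / im ∂_{k+1}:

  H_0: rank C_0 − rank ∂_1 = 8 − 7 = 1, and the invariant factors of ∂_1 are all 1, so H_0 ≅ Z.
  H_1: rank ker ∂_1 − rank ∂_2 = (14 − 7) − 6 = 1, and the invariant factors of ∂_2 are all 1, so H_1 ≅ Z.
  H_2: rank ker ∂_2 − rank ∂_3 = (7 − 6) − 1 = 0, and the invariant factors of ∂_3 are all 1, so H_2 ≅ 0.
  H_3: rank ker ∂_3 − rank ∂_4 = (1 − 1) − 0 = 0, and there is no ∂_4, so H_3 ≅ 0.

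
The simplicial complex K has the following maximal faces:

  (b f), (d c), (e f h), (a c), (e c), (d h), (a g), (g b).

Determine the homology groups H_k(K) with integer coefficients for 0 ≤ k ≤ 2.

Fix the vertex order a < b < c < d < e < f < g < h and write every simplex with vertices in increasing order. Then dim K = 2 and the simplices of K are:

  0-simplices (8): a, b, c, d, e, f, g, h
  1-simplices (10): ac, ag, bf, bg, cd, ce, dh, ef, eh, fh
  2-simplices (1): efh

giving chain groups C_0 ≅ Z^8, C_1 ≅ Z^10, C_2 ≅ Z^1.

Boundary ∂_1: C_1 → C_0 maps an edge to its endpoints' difference, ∂[p,q] = q − p.
The 8×10 boundary matrix has rank 7 and Smith normal form diag(1,1,1,1,1,1,1).

∂_2: C_2 → C_1 maps a triangle to the signed sum of its edges. For instance
  ∂efh = fh − eh + ef.
The 10×1 boundary matrix has rank 1 and Smith normal form diag(1).

Reading off H_k = ker ∂_k / im ∂_{k+1}:

  H_0: rank C_0 − rank ∂_1 = 8 − 7 = 1, and the invariant factors of ∂_1 are all 1, so H_0 = Z.
  H_1: rank ker ∂_1 − rank ∂_2 = (10 − 7) − 1 = 2, and the invariant factors of ∂_2 are all 1, so H_1 = Z^2.
  H_2: rank ker ∂_2 − rank ∂_3 = (1 − 1) − 0 = 0, and there is no ∂_3, so H_2 = 0.

H_0 = Z,  H_1 = Z^2,  H_2 = 0.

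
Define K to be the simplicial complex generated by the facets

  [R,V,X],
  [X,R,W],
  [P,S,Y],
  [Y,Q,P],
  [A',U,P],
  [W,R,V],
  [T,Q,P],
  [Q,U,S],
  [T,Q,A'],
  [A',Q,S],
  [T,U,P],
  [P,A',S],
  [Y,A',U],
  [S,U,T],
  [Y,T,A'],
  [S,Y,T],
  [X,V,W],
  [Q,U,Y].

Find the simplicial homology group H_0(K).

Fix the vertex order P < Q < R < S < T < U < V < W < X < Y < A' and write every simplex with vertices in increasing order. Then dim K = 2 and the simplices of K are:

  0-simplices (11): [P], [Q], [R], [S], [T], [U], [V], [W], [X], [Y], [A']
  1-simplices (27): (27 of them)
  2-simplices (18): (18 of them)

giving chain groups C_0 ≅ Z^11, C_1 ≅ Z^27, C_2 ≅ Z^18.

The boundary map ∂_1: C_1 → C_0 is given by ∂[p,q] = [q] − [p]. For instance
  ∂[S,A'] = [A'] − [S].
The 11×27 boundary matrix has rank 9 and Smith normal form diag(1,1,1,1,1,1,1,1,1).

Boundary ∂_2: C_2 → C_1 sends each 2-simplex [p,q,r] to [q,r] − [p,r] + [p,q]. For instance
  ∂[P,Q,Y] = [Q,Y] − [P,Y] + [P,Q],
  ∂[P,S,Y] = [S,Y] − [P,Y] + [P,S].
The resulting 27×18 matrix has rank 16, and its Smith normal form has invariant factors (1,1,1,1,1,1,1,1,1,1,1,1,1,1,1,1).

From H_k ≅ ker(∂_k) / im(∂_{k+1}) we obtain:

  H_0: rank C_0 − rank ∂_1 = 11 − 9 = 2, and the invariant factors of ∂_1 are all 1, so H_0 = Z^2.

H_0 = Z^2.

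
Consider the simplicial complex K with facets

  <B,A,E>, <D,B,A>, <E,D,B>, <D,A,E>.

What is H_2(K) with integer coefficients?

H_2 = Z.

We work with the vertex ordering A < B < D < E. The simplices of K, each written with vertices in increasing order, are:

  0-simplices (4): A, B, D, E
  1-simplices (6): AB, AD, AE, BD, BE, DE
  2-simplices (4): ABD, ABE, ADE, BDE

giving chain groups C_0 ≅ Z^4, C_1 ≅ Z^6, C_2 ≅ Z^4.

∂_1: C_1 → C_0 maps an edge to its endpoints' difference, ∂[p,q] = q − p. For instance
  ∂BE = E − B.
The 4×6 boundary matrix has rank 3 and Smith normal form diag(1,1,1).

The boundary map ∂_2: C_2 → C_1 sends each 2-simplex [p,q,r] to [q,r] − [p,r] + [p,q]. For instance
  ∂BDE = DE − BE + BD,
  ∂ADE = DE − AE + AD.
The resulting 6×4 matrix has rank 3, and its Smith normal form has invariant factors (1,1,1).

Now H_k = ker ∂_k / im ∂_{k+1}, so:

  H_2: rank ker ∂_2 − rank ∂_3 = (4 − 3) − 0 = 1, and there is no ∂_3, so H_2 = Z.

(K is a triangulation of the 2-sphere S^2.)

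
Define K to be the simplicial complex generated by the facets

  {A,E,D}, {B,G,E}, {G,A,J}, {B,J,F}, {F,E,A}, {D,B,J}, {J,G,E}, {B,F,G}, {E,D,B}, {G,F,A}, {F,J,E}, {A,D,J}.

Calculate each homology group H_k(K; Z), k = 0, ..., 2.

Order the vertices as A < B < D < E < F < G < J. Listing each simplex with vertices in this order, K has dimension 2 with simplices:

  0-simplices (7): A, B, D, E, F, G, J
  1-simplices (18): AD, AE, AF, AG, AJ, BD, BE, BF, BG, BJ, DE, DJ, EF, EG, EJ, FG, FJ, GJ
  2-simplices (12): ADE, ADJ, AEF, AFG, AGJ, BDE, BDJ, BEG, BFG, BFJ, EFJ, EGJ

Hence C_0 ≅ Z^7, C_1 ≅ Z^18, C_2 ≅ Z^12.

Boundary ∂_1: C_1 → C_0 sends each edge [p,q] (with p < q) to q − p.
As a 7×18 matrix over Z this has rank 6, with invariant factors (1,1,1,1,1,1).

The boundary map ∂_2: C_2 → C_1 acts by ∂[p,q,r] = [q,r] − [p,r] + [p,q]. For instance
  ∂EFJ = FJ − EJ + EF,
  ∂AGJ = GJ − AJ + AG.
As a 18×12 matrix over Z this has rank 12, with invariant factors (1,1,1,1,1,1,1,1,1,1,1,2).

Reading off H_k = ker ∂_k / im ∂_{k+1}:

  H_0: rank C_0 − rank ∂_1 = 7 − 6 = 1, and the invariant factors of ∂_1 are all 1, so H_0 ≅ Z.
  H_1: rank ker ∂_1 − rank ∂_2 = (18 − 6) − 12 = 0, and ∂_2 has invariant factor 2 > 1, so H_1 ≅ Z/2.
  H_2: rank ker ∂_2 − rank ∂_3 = (12 − 12) − 0 = 0, and there is no ∂_3, so H_2 ≅ 0.

H_0 = Z,  H_1 = Z/2,  H_2 = 0.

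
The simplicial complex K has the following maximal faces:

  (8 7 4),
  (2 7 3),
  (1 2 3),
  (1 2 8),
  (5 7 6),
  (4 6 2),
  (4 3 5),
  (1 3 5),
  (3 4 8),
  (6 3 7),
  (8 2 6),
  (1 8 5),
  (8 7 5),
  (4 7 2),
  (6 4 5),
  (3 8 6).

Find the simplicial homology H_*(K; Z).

Fix the vertex order 1 < 2 < 3 < 4 < 5 < 6 < 7 < 8 and write every simplex with vertices in increasing order. Then dim K = 2 and the simplices of K are:

  0-simplices (8): [1], [2], [3], [4], [5], [6], [7], [8]
  1-simplices (24): (24 of them)
  2-simplices (16): [1,2,3], [1,2,8], [1,3,5], [1,5,8], [2,3,7], [2,4,6], [2,4,7], [2,6,8], [3,4,5], [3,4,8], [3,6,7], [3,6,8], [4,5,6], [4,7,8], [5,6,7], [5,7,8]

Hence C_0 ≅ Z^8, C_1 ≅ Z^24, C_2 ≅ Z^16.

∂_1: C_1 → C_0 maps an edge to its endpoints' difference, ∂[p,q] = q − p.
The 8×24 boundary matrix has rank 7 and Smith normal form diag(1,1,1,1,1,1,1).

Boundary ∂_2: C_2 → C_1 sends each 2-simplex [p,q,r] to [q,r] − [p,r] + [p,q]. For instance
  ∂[2,4,7] = [4,7] − [2,7] + [2,4],
  ∂[3,6,8] = [6,8] − [3,8] + [3,6].
As a 24×16 matrix over Z this has rank 15, with invariant factors (1,1,1,1,1,1,1,1,1,1,1,1,1,1,1).

From H_k ≅ ker(∂_k) / im(∂_{k+1}) we obtain:

  H_0: rank C_0 − rank ∂_1 = 8 − 7 = 1, and the invariant factors of ∂_1 are all 1, so H_0 ≅ Z.
  H_1: rank ker ∂_1 − rank ∂_2 = (24 − 7) − 15 = 2, and the invariant factors of ∂_2 are all 1, so H_1 ≅ Z^2.
  H_2: rank ker ∂_2 − rank ∂_3 = (16 − 15) − 0 = 1, and there is no ∂_3, so H_2 ≅ Z.

H_0 ≅ Z,  H_1 ≅ Z^2,  H_2 ≅ Z.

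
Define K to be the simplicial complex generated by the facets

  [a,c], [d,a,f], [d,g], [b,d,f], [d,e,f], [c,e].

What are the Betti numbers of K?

We work with the vertex ordering a < b < c < d < e < f < g. The simplices of K, each written with vertices in increasing order, are:

  0-simplices (7): a, b, c, d, e, f, g
  1-simplices (10): ac, ad, af, bd, bf, ce, de, df, dg, ef
  2-simplices (3): adf, bdf, def

giving chain groups C_0 ≅ Z^7, C_1 ≅ Z^10, C_2 ≅ Z^3.

Boundary ∂_1: C_1 → C_0 sends each edge [p,q] (with p < q) to q − p.
As a 7×10 matrix over Z this has rank 6, with invariant factors (1,1,1,1,1,1).

Boundary ∂_2: C_2 → C_1 sends each 2-simplex [p,q,r] to [q,r] − [p,r] + [p,q]. For instance
  ∂bdf = df − bf + bd,
  ∂def = ef − df + de.
The resulting 10×3 matrix has rank 3, and its Smith normal form has invariant factors (1,1,1).

From H_k ≅ ker(∂_k) / im(∂_{k+1}) we obtain:

  H_0: rank C_0 − rank ∂_1 = 7 − 6 = 1, and the invariant factors of ∂_1 are all 1, so H_0 = Z.
  H_1: rank ker ∂_1 − rank ∂_2 = (10 − 6) − 3 = 1, and the invariant factors of ∂_2 are all 1, so H_1 = Z.
  H_2: rank ker ∂_2 − rank ∂_3 = (3 − 3) − 0 = 0, and there is no ∂_3, so H_2 = 0.

As a check, the Euler characteristic is 7 − 10 + 3 = 0, which agrees with 1 − 1 + 0 = 0.

Hence the Betti numbers are b_0 = 1, b_1 = 1, b_2 = 0.

b_0 = 1, b_1 = 1, b_2 = 0.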